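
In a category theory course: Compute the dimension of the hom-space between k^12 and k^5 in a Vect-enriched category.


In Vect-enriched categories, Hom(k^n, k^m) is the space of m x n matrices.
dim(Hom(k^12, k^5)) = 5 * 12 = 60

60


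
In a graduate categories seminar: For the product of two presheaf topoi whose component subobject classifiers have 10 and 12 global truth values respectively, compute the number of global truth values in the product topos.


In a product of presheaf topoi E_1 x E_2, the subobject classifier
is Omega = Omega_1 x Omega_2 (componentwise), so
|Omega(top)| = |Omega_1(top_1)| * |Omega_2(top_2)|.
= 10 * 12 = 120.

120


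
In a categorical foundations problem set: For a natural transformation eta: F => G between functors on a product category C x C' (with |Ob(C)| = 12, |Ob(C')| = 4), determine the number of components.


A natural transformation eta: F => G assigns one component morphism per
object of the domain category.
The domain is the product category C x C', so
|Ob(C x C')| = |Ob(C)| * |Ob(C')| = 12 * 4 = 48.
Therefore eta has 48 component morphisms.

48


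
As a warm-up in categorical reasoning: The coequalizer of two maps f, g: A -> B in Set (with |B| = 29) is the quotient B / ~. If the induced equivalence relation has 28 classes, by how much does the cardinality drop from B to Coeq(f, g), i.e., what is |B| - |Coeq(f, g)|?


The coequalizer Coeq(f, g) = B / ~ has one element per equivalence class.
|B| = 29, |Coeq(f, g)| = 28.
|B| - |Coeq(f, g)| = 29 - 28 = 1.

1


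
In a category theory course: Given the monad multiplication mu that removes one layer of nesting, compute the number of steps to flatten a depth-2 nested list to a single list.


Each application of mu: T^2 -> T removes one layer of nesting.
Starting at depth 2 (i.e., T^2(X)), we need to reach T(X).
Number of mu applications = 2 - 1 = 1

1


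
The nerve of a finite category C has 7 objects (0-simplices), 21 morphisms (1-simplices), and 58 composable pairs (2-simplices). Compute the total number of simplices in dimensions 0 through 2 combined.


The 2-skeleton of the nerve N(C) consists of simplices in dimensions 0, 1, 2:
  |N(C)_0| = 7 (objects)
  |N(C)_1| = 21 (morphisms)
  |N(C)_2| = 58 (composable pairs)
Total = 7 + 21 + 58 = 86

86


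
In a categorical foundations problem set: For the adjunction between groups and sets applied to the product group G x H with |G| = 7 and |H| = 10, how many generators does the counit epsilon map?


The counit epsilon_K: F(U(K)) -> K of the Free-Forgetful adjunction
maps |K| generators of F(U(K)) into K. For K = G x H (the product group),
|G x H| = |G| * |H|.
Total generators mapped = 7 * 10 = 70.

70


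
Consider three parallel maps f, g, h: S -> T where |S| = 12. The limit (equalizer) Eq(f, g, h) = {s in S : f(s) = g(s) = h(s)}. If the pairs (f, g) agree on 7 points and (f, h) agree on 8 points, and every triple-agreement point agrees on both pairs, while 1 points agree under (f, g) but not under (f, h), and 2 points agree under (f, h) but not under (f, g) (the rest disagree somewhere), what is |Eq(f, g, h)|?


Eq(f, g, h) is the triple-agreement set: points in S where all three
maps take the same value. Using inclusion-exclusion on the pairwise data:
Pair (f, g) agrees on 7 points; pair (f, h) on 8 points.
Points agreeing under (f, g) but not (f, h) = 1; under (f, h) but not (f, g) = 2.
Triple-agreement = agreement-in-(f, g) minus points that agree under (f, g) but not (f, h):
|Eq(f, g, h)| = 7 - 1 = 6
(cross-check via (f, h): 8 - 2 = 6.)

6


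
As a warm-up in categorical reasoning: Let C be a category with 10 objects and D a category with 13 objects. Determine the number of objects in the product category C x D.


The product category C x D has objects that are pairs (c, d).
Number of pairs = |Ob(C)| * |Ob(D)| = 10 * 13 = 130

130


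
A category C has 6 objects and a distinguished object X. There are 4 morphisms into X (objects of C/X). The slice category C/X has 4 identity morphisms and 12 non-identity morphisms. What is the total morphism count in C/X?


In the slice category C/X, objects are morphisms to X.
Identity morphisms: 4 (one per object of C/X).
Non-identity morphisms: 12.
Total = 4 + 12 = 16

16


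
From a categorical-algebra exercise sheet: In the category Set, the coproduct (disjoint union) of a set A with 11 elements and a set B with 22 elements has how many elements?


In Set, the coproduct A + B is the disjoint union.
|A + B| = |A| + |B| = 11 + 22 = 33

33


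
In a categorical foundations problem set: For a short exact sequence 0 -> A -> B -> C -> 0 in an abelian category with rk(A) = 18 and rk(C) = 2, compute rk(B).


For a short exact sequence 0 -> A -> B -> C -> 0,
rank is additive: rank(B) = rank(A) + rank(C).
rank(B) = 18 + 2 = 20

20


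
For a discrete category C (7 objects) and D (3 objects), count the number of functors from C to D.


A functor from a discrete category C to D is determined by
where each object maps. Each of the 7 objects of C can map
to any of the 3 objects of D independently.
Number of functors = 3^7 = 2187

2187


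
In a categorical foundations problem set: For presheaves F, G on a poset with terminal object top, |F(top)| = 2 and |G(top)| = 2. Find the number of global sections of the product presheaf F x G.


Global sections of a presheaf on a poset with terminal top satisfy
Gamma(H) ~ H(top). Presheaves admit pointwise products, so
(F x G)(top) = F(top) x G(top) (Cartesian product).
|Gamma(F x G)| = |F(top)| * |G(top)| = 2 * 2 = 4.

4


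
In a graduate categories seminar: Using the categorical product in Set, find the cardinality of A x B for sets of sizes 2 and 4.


In Set, the product A x B is the Cartesian product.
By the universal property, |A x B| = |A| * |B|.
|A x B| = 2 * 4 = 8

8


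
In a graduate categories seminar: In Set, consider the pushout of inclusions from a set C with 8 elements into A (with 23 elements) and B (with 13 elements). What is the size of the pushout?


The pushout A +_C B identifies the images of C in A and B.
|A +_C B| = |A| + |B| - |C| (for injections).
= 23 + 13 - 8 = 28

28


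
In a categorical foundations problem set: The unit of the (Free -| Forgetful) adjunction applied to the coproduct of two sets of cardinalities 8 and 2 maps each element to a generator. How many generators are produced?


The unit eta_X: X -> U(F(X)) of the Free-Forgetful adjunction
maps each element of X to a generator of F(X). For X = S + T (disjoint
union in Set), |S + T| = |S| + |T|.
Total mappings = 8 + 2 = 10.

10


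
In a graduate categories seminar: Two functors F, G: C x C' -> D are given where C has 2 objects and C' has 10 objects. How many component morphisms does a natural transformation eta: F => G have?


A natural transformation eta: F => G assigns one component morphism per
object of the domain category.
The domain is the product category C x C', so
|Ob(C x C')| = |Ob(C)| * |Ob(C')| = 2 * 10 = 20.
Therefore eta has 20 component morphisms.

20


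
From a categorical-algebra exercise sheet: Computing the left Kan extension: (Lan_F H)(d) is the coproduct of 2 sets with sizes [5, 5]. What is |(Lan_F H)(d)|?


Pointwise, the left Kan extension (Lan_F H)(d) is the colimit, indexed
by the comma category (F downarrow d), of H composed with the
projection (F downarrow d) -> C. Here that colimit is given
as a coproduct (disjoint union) of sets, so its cardinality is the
sum of the sizes of the summands.
Coproduct of sets with sizes: 5 + 5
= 10

10


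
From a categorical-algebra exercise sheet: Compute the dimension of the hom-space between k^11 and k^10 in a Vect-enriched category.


In Vect-enriched categories, Hom(k^n, k^m) is the space of m x n matrices.
dim(Hom(k^11, k^10)) = 10 * 11 = 110

110


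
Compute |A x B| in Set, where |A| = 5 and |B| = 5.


In Set, the product A x B is the Cartesian product.
By the universal property, |A x B| = |A| * |B|.
|A x B| = 5 * 5 = 25

25


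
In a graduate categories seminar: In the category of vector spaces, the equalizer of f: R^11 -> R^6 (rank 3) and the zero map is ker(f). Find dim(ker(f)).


The equalizer of f and the zero map is ker(f).
By the rank-nullity theorem: dim(ker(f)) = dim(domain) - rank(f).
dim(ker(f)) = 11 - 3 = 8

8


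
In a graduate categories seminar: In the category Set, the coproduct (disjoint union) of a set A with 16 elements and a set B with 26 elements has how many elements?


In Set, the coproduct A + B is the disjoint union.
|A + B| = |A| + |B| = 16 + 26 = 42

42


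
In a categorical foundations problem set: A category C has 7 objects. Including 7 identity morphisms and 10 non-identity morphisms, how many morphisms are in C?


Each object has an identity morphism, giving 7 identities.
Adding the 10 non-identity morphisms:
Total = 7 + 10 = 17

17


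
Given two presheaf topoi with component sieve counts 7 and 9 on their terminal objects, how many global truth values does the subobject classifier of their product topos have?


In a product of presheaf topoi E_1 x E_2, the subobject classifier
is Omega = Omega_1 x Omega_2 (componentwise), so
|Omega(top)| = |Omega_1(top_1)| * |Omega_2(top_2)|.
= 7 * 9 = 63.

63


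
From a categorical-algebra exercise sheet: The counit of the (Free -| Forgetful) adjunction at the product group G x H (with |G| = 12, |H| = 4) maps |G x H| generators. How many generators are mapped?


The counit epsilon_K: F(U(K)) -> K of the Free-Forgetful adjunction
maps |K| generators of F(U(K)) into K. For K = G x H (the product group),
|G x H| = |G| * |H|.
Total generators mapped = 12 * 4 = 48.

48


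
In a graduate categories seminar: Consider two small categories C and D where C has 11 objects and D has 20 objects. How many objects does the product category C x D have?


The product category C x D has objects that are pairs (c, d).
Number of pairs = |Ob(C)| * |Ob(D)| = 11 * 20 = 220

220


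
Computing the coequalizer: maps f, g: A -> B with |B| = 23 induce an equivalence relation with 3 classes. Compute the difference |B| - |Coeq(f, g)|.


The coequalizer Coeq(f, g) = B / ~ has one element per equivalence class.
|B| = 23, |Coeq(f, g)| = 3.
|B| - |Coeq(f, g)| = 23 - 3 = 20.

20


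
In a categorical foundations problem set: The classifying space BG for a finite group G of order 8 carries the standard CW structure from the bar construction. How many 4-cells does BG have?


In the bar-construction CW model of BG, the n-cells are indexed by
n-tuples [g_1|...|g_n] of non-identity elements of G (degenerate
simplices with some g_i = e do not contribute cells), so there are
(|G| - 1)^n n-cells.
For dim = 4 with |G| = 8:
cells = (8 - 1)^4 = 7^4 = 2401

2401


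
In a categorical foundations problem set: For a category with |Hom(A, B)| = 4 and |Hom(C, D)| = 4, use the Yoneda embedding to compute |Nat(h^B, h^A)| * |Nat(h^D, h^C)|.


By the Yoneda lemma, Nat(h^B, h^A) is isomorphic to Hom(A, B),
so |Nat(h^B, h^A)| = |Hom(A, B)| and |Nat(h^D, h^C)| = |Hom(C, D)|.
|Hom(A, B)| = 4, |Hom(C, D)| = 4.
|Nat(h^B, h^A) x Nat(h^D, h^C)| = 4 * 4 = 16

16


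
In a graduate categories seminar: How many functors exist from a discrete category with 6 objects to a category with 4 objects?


A functor from a discrete category C to D is determined by
where each object maps. Each of the 6 objects of C can map
to any of the 4 objects of D independently.
Number of functors = 4^6 = 4096

4096


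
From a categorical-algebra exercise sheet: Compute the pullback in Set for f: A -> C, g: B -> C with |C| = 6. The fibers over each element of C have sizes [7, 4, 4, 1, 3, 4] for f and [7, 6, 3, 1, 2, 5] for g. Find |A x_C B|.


The pullback A x_C B consists of pairs (a, b) with f(a) = g(b).
For each element c in C, the fiber product has |f^-1(c)| * |g^-1(c)| elements.
Summing over C: 7 * 7 + 4 * 6 + 4 * 3 + 1 * 1 + 3 * 2 + 4 * 5
= 49 + 24 + 12 + 1 + 6 + 20 = 112

112


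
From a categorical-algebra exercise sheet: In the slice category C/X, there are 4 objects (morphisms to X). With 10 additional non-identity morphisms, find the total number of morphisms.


In the slice category C/X, objects are morphisms to X.
Identity morphisms: 4 (one per object of C/X).
Non-identity morphisms: 10.
Total = 4 + 10 = 14

14


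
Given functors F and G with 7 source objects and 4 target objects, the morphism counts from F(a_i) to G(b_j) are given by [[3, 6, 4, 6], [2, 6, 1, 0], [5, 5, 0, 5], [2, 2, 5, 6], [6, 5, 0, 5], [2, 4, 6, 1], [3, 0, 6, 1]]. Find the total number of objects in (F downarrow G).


Objects of (F downarrow G) are triples (a, b, h: F(a)->G(b)).
The count equals the sum of all entries in the hom-matrix.
sum(row 0) = 19
sum(row 1) = 9
sum(row 2) = 15
sum(row 3) = 15
sum(row 4) = 16
sum(row 5) = 13
sum(row 6) = 10
Grand total = 97

97


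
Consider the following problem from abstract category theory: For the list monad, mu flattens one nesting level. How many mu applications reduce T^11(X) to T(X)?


Each application of mu: T^2 -> T removes one layer of nesting.
Starting at depth 11 (i.e., T^11(X)), we need to reach T(X).
Number of mu applications = 11 - 1 = 10

10


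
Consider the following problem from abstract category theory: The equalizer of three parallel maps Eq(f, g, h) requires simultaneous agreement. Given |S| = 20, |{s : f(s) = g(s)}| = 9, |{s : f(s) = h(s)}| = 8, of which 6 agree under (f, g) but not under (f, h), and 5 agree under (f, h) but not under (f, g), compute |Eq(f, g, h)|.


Eq(f, g, h) is the triple-agreement set: points in S where all three
maps take the same value. Using inclusion-exclusion on the pairwise data:
Pair (f, g) agrees on 9 points; pair (f, h) on 8 points.
Points agreeing under (f, g) but not (f, h) = 6; under (f, h) but not (f, g) = 5.
Triple-agreement = agreement-in-(f, g) minus points that agree under (f, g) but not (f, h):
|Eq(f, g, h)| = 9 - 6 = 3
(cross-check via (f, h): 8 - 5 = 3.)

3


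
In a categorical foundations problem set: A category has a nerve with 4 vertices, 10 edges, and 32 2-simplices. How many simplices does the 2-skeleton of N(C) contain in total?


The 2-skeleton of the nerve N(C) consists of simplices in dimensions 0, 1, 2:
  |N(C)_0| = 4 (objects)
  |N(C)_1| = 10 (morphisms)
  |N(C)_2| = 32 (composable pairs)
Total = 4 + 10 + 32 = 46

46


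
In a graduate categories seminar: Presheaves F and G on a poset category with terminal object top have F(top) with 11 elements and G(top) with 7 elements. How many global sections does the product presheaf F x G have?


Global sections of a presheaf on a poset with terminal top satisfy
Gamma(H) ~ H(top). Presheaves admit pointwise products, so
(F x G)(top) = F(top) x G(top) (Cartesian product).
|Gamma(F x G)| = |F(top)| * |G(top)| = 11 * 7 = 77.

77


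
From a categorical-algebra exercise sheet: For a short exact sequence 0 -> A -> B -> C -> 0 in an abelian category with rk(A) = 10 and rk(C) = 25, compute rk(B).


For a short exact sequence 0 -> A -> B -> C -> 0,
rank is additive: rank(B) = rank(A) + rank(C).
rank(B) = 10 + 25 = 35

35


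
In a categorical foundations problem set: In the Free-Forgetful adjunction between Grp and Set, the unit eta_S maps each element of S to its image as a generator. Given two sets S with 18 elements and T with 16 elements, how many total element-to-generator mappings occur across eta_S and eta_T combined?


The unit eta_X: X -> U(F(X)) of the Free-Forgetful adjunction
maps each element of X to a generator of F(X). For X = S + T (disjoint
union in Set), |S + T| = |S| + |T|.
Total mappings = 18 + 16 = 34.

34


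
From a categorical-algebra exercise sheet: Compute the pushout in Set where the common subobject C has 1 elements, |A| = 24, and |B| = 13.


The pushout A +_C B identifies the images of C in A and B.
|A +_C B| = |A| + |B| - |C| (for injections).
= 24 + 13 - 1 = 36

36


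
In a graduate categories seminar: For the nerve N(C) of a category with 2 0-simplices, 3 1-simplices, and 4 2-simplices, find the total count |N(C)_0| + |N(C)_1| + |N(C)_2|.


The 2-skeleton of the nerve N(C) consists of simplices in dimensions 0, 1, 2:
  |N(C)_0| = 2 (objects)
  |N(C)_1| = 3 (morphisms)
  |N(C)_2| = 4 (composable pairs)
Total = 2 + 3 + 4 = 9

9


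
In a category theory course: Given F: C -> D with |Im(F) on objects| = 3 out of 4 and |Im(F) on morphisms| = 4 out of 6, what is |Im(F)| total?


The image of F consists of distinct objects and distinct morphisms.
|Im(F)| on objects = 3
|Im(F)| on morphisms = 4
Total image cardinality = 3 + 4 = 7

7


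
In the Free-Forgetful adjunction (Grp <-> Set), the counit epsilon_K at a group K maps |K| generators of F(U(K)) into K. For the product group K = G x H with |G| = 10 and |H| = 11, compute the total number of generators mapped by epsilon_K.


The counit epsilon_K: F(U(K)) -> K of the Free-Forgetful adjunction
maps |K| generators of F(U(K)) into K. For K = G x H (the product group),
|G x H| = |G| * |H|.
Total generators mapped = 10 * 11 = 110.

110


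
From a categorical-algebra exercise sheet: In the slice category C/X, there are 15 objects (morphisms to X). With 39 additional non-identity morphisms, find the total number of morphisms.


In the slice category C/X, objects are morphisms to X.
Identity morphisms: 15 (one per object of C/X).
Non-identity morphisms: 39.
Total = 15 + 39 = 54

54


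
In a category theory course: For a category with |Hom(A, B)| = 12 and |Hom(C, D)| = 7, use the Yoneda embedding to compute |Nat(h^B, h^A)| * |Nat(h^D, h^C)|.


By the Yoneda lemma, Nat(h^B, h^A) is isomorphic to Hom(A, B),
so |Nat(h^B, h^A)| = |Hom(A, B)| and |Nat(h^D, h^C)| = |Hom(C, D)|.
|Hom(A, B)| = 12, |Hom(C, D)| = 7.
|Nat(h^B, h^A) x Nat(h^D, h^C)| = 12 * 7 = 84

84


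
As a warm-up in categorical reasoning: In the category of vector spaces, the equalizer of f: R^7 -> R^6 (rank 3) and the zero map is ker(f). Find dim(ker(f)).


The equalizer of f and the zero map is ker(f).
By the rank-nullity theorem: dim(ker(f)) = dim(domain) - rank(f).
dim(ker(f)) = 7 - 3 = 4

4


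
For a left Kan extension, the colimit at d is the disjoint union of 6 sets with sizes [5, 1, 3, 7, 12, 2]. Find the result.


Pointwise, the left Kan extension (Lan_F H)(d) is the colimit, indexed
by the comma category (F downarrow d), of H composed with the
projection (F downarrow d) -> C. Here that colimit is given
as a coproduct (disjoint union) of sets, so its cardinality is the
sum of the sizes of the summands.
Coproduct of sets with sizes: 5 + 1 + 3 + 7 + 12 + 2
= 30

30


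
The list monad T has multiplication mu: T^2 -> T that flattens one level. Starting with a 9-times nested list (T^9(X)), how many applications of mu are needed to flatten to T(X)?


Each application of mu: T^2 -> T removes one layer of nesting.
Starting at depth 9 (i.e., T^9(X)), we need to reach T(X).
Number of mu applications = 9 - 1 = 8

8


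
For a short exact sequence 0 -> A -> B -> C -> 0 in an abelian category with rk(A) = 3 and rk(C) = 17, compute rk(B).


For a short exact sequence 0 -> A -> B -> C -> 0,
rank is additive: rank(B) = rank(A) + rank(C).
rank(B) = 3 + 17 = 20

20


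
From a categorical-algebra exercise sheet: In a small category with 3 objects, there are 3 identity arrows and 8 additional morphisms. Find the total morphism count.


Each object has an identity morphism, giving 3 identities.
Adding the 8 non-identity morphisms:
Total = 3 + 8 = 11

11


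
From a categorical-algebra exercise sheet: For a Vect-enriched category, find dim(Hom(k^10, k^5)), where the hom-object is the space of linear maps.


In Vect-enriched categories, Hom(k^n, k^m) is the space of m x n matrices.
dim(Hom(k^10, k^5)) = 5 * 10 = 50

50


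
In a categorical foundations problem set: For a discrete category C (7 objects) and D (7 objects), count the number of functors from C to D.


A functor from a discrete category C to D is determined by
where each object maps. Each of the 7 objects of C can map
to any of the 7 objects of D independently.
Number of functors = 7^7 = 823543

823543


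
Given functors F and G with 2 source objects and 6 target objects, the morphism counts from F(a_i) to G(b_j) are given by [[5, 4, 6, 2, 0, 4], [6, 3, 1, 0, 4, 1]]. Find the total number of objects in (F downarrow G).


Objects of (F downarrow G) are triples (a, b, h: F(a)->G(b)).
The count equals the sum of all entries in the hom-matrix.
sum(row 0) = 21
sum(row 1) = 15
Grand total = 36

36


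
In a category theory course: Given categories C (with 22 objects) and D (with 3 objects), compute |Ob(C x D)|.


The product category C x D has objects that are pairs (c, d).
Number of pairs = |Ob(C)| * |Ob(D)| = 22 * 3 = 66

66


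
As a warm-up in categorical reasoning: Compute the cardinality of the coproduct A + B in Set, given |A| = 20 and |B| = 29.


In Set, the coproduct A + B is the disjoint union.
|A + B| = |A| + |B| = 20 + 29 = 49

49


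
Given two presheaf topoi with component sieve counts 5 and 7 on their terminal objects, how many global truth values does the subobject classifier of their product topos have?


In a product of presheaf topoi E_1 x E_2, the subobject classifier
is Omega = Omega_1 x Omega_2 (componentwise), so
|Omega(top)| = |Omega_1(top_1)| * |Omega_2(top_2)|.
= 5 * 7 = 35.

35


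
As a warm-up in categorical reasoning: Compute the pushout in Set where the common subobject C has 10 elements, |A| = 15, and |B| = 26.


The pushout A +_C B identifies the images of C in A and B.
|A +_C B| = |A| + |B| - |C| (for injections).
= 15 + 26 - 10 = 31

31


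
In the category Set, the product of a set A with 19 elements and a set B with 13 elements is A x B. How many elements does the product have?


In Set, the product A x B is the Cartesian product.
By the universal property, |A x B| = |A| * |B|.
|A x B| = 19 * 13 = 247

247


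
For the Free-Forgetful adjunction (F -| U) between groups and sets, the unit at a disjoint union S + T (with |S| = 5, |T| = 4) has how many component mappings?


The unit eta_X: X -> U(F(X)) of the Free-Forgetful adjunction
maps each element of X to a generator of F(X). For X = S + T (disjoint
union in Set), |S + T| = |S| + |T|.
Total mappings = 5 + 4 = 9.

9


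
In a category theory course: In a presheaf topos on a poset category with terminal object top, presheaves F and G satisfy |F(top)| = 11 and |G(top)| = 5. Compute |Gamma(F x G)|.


Global sections of a presheaf on a poset with terminal top satisfy
Gamma(H) ~ H(top). Presheaves admit pointwise products, so
(F x G)(top) = F(top) x G(top) (Cartesian product).
|Gamma(F x G)| = |F(top)| * |G(top)| = 11 * 5 = 55.

55


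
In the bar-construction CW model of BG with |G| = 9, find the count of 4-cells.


In the bar-construction CW model of BG, the n-cells are indexed by
n-tuples [g_1|...|g_n] of non-identity elements of G (degenerate
simplices with some g_i = e do not contribute cells), so there are
(|G| - 1)^n n-cells.
For dim = 4 with |G| = 9:
cells = (9 - 1)^4 = 8^4 = 4096

4096


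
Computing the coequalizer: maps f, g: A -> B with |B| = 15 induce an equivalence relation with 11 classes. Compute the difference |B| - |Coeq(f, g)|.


The coequalizer Coeq(f, g) = B / ~ has one element per equivalence class.
|B| = 15, |Coeq(f, g)| = 11.
|B| - |Coeq(f, g)| = 15 - 11 = 4.

4


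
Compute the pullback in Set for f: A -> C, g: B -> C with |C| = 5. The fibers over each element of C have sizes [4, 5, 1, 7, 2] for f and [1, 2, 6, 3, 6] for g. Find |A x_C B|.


The pullback A x_C B consists of pairs (a, b) with f(a) = g(b).
For each element c in C, the fiber product has |f^-1(c)| * |g^-1(c)| elements.
Summing over C: 4 * 1 + 5 * 2 + 1 * 6 + 7 * 3 + 2 * 6
= 4 + 10 + 6 + 21 + 12 = 53

53


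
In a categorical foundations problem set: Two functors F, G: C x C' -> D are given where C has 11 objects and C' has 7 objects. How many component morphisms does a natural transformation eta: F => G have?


A natural transformation eta: F => G assigns one component morphism per
object of the domain category.
The domain is the product category C x C', so
|Ob(C x C')| = |Ob(C)| * |Ob(C')| = 11 * 7 = 77.
Therefore eta has 77 component morphisms.

77


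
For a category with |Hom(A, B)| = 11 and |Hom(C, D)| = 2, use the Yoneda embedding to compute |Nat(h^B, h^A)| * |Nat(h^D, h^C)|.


By the Yoneda lemma, Nat(h^B, h^A) is isomorphic to Hom(A, B),
so |Nat(h^B, h^A)| = |Hom(A, B)| and |Nat(h^D, h^C)| = |Hom(C, D)|.
|Hom(A, B)| = 11, |Hom(C, D)| = 2.
|Nat(h^B, h^A) x Nat(h^D, h^C)| = 11 * 2 = 22

22


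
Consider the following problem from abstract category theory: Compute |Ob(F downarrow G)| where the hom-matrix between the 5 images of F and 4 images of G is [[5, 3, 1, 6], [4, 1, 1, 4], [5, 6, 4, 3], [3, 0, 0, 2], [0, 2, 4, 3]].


Objects of (F downarrow G) are triples (a, b, h: F(a)->G(b)).
The count equals the sum of all entries in the hom-matrix.
sum(row 0) = 15
sum(row 1) = 10
sum(row 2) = 18
sum(row 3) = 5
sum(row 4) = 9
Grand total = 57

57


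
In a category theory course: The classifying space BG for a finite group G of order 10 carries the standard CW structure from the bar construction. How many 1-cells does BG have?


In the bar-construction CW model of BG, the n-cells are indexed by
n-tuples [g_1|...|g_n] of non-identity elements of G (degenerate
simplices with some g_i = e do not contribute cells), so there are
(|G| - 1)^n n-cells.
For dim = 1 with |G| = 10:
cells = (10 - 1)^1 = 9^1 = 9

9


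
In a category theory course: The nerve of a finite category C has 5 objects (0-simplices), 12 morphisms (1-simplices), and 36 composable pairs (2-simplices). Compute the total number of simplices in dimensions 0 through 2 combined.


The 2-skeleton of the nerve N(C) consists of simplices in dimensions 0, 1, 2:
  |N(C)_0| = 5 (objects)
  |N(C)_1| = 12 (morphisms)
  |N(C)_2| = 36 (composable pairs)
Total = 5 + 12 + 36 = 53

53


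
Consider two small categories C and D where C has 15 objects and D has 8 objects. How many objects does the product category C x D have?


The product category C x D has objects that are pairs (c, d).
Number of pairs = |Ob(C)| * |Ob(D)| = 15 * 8 = 120

120


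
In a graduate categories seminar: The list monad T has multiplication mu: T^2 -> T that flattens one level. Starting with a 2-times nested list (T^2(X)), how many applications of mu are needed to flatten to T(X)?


Each application of mu: T^2 -> T removes one layer of nesting.
Starting at depth 2 (i.e., T^2(X)), we need to reach T(X).
Number of mu applications = 2 - 1 = 1

1


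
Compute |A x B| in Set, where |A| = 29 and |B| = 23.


In Set, the product A x B is the Cartesian product.
By the universal property, |A x B| = |A| * |B|.
|A x B| = 29 * 23 = 667

667


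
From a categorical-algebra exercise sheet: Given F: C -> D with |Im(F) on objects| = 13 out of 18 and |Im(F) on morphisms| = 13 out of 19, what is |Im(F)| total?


The image of F consists of distinct objects and distinct morphisms.
|Im(F)| on objects = 13
|Im(F)| on morphisms = 13
Total image cardinality = 13 + 13 = 26

26


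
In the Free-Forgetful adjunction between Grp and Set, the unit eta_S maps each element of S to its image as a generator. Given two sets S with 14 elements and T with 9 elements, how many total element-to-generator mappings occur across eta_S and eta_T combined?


The unit eta_X: X -> U(F(X)) of the Free-Forgetful adjunction
maps each element of X to a generator of F(X). For X = S + T (disjoint
union in Set), |S + T| = |S| + |T|.
Total mappings = 14 + 9 = 23.

23


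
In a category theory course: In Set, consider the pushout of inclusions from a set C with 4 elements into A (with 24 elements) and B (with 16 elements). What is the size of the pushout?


The pushout A +_C B identifies the images of C in A and B.
|A +_C B| = |A| + |B| - |C| (for injections).
= 24 + 16 - 4 = 36

36


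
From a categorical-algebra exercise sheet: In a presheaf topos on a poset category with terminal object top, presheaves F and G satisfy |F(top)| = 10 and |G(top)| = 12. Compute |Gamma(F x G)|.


Global sections of a presheaf on a poset with terminal top satisfy
Gamma(H) ~ H(top). Presheaves admit pointwise products, so
(F x G)(top) = F(top) x G(top) (Cartesian product).
|Gamma(F x G)| = |F(top)| * |G(top)| = 10 * 12 = 120.

120


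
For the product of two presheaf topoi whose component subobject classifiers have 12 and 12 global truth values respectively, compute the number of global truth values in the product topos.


In a product of presheaf topoi E_1 x E_2, the subobject classifier
is Omega = Omega_1 x Omega_2 (componentwise), so
|Omega(top)| = |Omega_1(top_1)| * |Omega_2(top_2)|.
= 12 * 12 = 144.

144


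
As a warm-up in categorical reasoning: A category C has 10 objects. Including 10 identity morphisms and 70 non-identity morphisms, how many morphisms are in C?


Each object has an identity morphism, giving 10 identities.
Adding the 70 non-identity morphisms:
Total = 10 + 70 = 80

80


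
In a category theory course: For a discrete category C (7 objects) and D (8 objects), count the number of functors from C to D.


A functor from a discrete category C to D is determined by
where each object maps. Each of the 7 objects of C can map
to any of the 8 objects of D independently.
Number of functors = 8^7 = 2097152

2097152


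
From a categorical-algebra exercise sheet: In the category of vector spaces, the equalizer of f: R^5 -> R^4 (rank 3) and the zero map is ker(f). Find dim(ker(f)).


The equalizer of f and the zero map is ker(f).
By the rank-nullity theorem: dim(ker(f)) = dim(domain) - rank(f).
dim(ker(f)) = 5 - 3 = 2

2


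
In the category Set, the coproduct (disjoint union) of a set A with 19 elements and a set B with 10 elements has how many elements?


In Set, the coproduct A + B is the disjoint union.
|A + B| = |A| + |B| = 19 + 10 = 29

29


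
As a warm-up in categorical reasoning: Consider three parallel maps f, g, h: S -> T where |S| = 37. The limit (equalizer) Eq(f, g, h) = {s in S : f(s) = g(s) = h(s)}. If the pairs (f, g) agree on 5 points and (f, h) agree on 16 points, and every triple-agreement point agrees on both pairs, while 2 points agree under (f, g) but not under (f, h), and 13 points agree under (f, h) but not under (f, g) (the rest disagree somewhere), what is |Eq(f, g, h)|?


Eq(f, g, h) is the triple-agreement set: points in S where all three
maps take the same value. Using inclusion-exclusion on the pairwise data:
Pair (f, g) agrees on 5 points; pair (f, h) on 16 points.
Points agreeing under (f, g) but not (f, h) = 2; under (f, h) but not (f, g) = 13.
Triple-agreement = agreement-in-(f, g) minus points that agree under (f, g) but not (f, h):
|Eq(f, g, h)| = 5 - 2 = 3
(cross-check via (f, h): 16 - 13 = 3.)

3


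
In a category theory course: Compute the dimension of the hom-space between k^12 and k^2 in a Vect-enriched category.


In Vect-enriched categories, Hom(k^n, k^m) is the space of m x n matrices.
dim(Hom(k^12, k^2)) = 2 * 12 = 24

24


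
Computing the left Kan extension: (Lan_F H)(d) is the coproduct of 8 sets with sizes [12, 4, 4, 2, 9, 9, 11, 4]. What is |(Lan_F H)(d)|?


Pointwise, the left Kan extension (Lan_F H)(d) is the colimit, indexed
by the comma category (F downarrow d), of H composed with the
projection (F downarrow d) -> C. Here that colimit is given
as a coproduct (disjoint union) of sets, so its cardinality is the
sum of the sizes of the summands.
Coproduct of sets with sizes: 12 + 4 + 4 + 2 + 9 + 9 + 11 + 4
= 55

55


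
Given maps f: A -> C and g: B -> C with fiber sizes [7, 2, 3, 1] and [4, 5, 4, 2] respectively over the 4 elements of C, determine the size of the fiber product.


The pullback A x_C B consists of pairs (a, b) with f(a) = g(b).
For each element c in C, the fiber product has |f^-1(c)| * |g^-1(c)| elements.
Summing over C: 7 * 4 + 2 * 5 + 3 * 4 + 1 * 2
= 28 + 10 + 12 + 2 = 52

52


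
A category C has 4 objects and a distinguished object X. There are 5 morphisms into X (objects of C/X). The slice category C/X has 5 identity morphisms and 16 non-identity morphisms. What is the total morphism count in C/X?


In the slice category C/X, objects are morphisms to X.
Identity morphisms: 5 (one per object of C/X).
Non-identity morphisms: 16.
Total = 5 + 16 = 21

21


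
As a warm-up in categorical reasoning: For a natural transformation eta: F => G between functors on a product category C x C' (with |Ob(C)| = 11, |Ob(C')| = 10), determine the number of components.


A natural transformation eta: F => G assigns one component morphism per
object of the domain category.
The domain is the product category C x C', so
|Ob(C x C')| = |Ob(C)| * |Ob(C')| = 11 * 10 = 110.
Therefore eta has 110 component morphisms.

110


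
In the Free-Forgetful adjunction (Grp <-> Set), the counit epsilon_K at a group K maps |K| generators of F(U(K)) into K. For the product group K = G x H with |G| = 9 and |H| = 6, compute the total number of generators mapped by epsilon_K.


The counit epsilon_K: F(U(K)) -> K of the Free-Forgetful adjunction
maps |K| generators of F(U(K)) into K. For K = G x H (the product group),
|G x H| = |G| * |H|.
Total generators mapped = 9 * 6 = 54.

54


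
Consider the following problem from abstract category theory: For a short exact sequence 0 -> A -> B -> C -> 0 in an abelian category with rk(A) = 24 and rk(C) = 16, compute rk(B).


For a short exact sequence 0 -> A -> B -> C -> 0,
rank is additive: rank(B) = rank(A) + rank(C).
rank(B) = 24 + 16 = 40

40


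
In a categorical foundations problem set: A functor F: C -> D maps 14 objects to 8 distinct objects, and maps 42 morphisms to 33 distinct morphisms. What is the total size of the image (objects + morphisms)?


The image of F consists of distinct objects and distinct morphisms.
|Im(F)| on objects = 8
|Im(F)| on morphisms = 33
Total image cardinality = 8 + 33 = 41

41


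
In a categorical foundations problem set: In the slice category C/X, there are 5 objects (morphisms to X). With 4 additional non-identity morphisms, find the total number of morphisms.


In the slice category C/X, objects are morphisms to X.
Identity morphisms: 5 (one per object of C/X).
Non-identity morphisms: 4.
Total = 5 + 4 = 9

9


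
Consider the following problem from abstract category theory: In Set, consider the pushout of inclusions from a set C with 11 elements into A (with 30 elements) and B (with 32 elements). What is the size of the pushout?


The pushout A +_C B identifies the images of C in A and B.
|A +_C B| = |A| + |B| - |C| (for injections).
= 30 + 32 - 11 = 51

51


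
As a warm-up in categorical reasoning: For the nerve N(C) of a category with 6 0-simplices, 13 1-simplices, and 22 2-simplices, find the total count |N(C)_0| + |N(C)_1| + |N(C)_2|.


The 2-skeleton of the nerve N(C) consists of simplices in dimensions 0, 1, 2:
  |N(C)_0| = 6 (objects)
  |N(C)_1| = 13 (morphisms)
  |N(C)_2| = 22 (composable pairs)
Total = 6 + 13 + 22 = 41

41


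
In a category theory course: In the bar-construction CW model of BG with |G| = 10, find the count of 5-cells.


In the bar-construction CW model of BG, the n-cells are indexed by
n-tuples [g_1|...|g_n] of non-identity elements of G (degenerate
simplices with some g_i = e do not contribute cells), so there are
(|G| - 1)^n n-cells.
For dim = 5 with |G| = 10:
cells = (10 - 1)^5 = 9^5 = 59049

59049


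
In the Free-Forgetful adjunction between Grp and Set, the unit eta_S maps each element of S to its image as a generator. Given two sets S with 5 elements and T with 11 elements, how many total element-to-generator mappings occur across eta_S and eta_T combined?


The unit eta_X: X -> U(F(X)) of the Free-Forgetful adjunction
maps each element of X to a generator of F(X). For X = S + T (disjoint
union in Set), |S + T| = |S| + |T|.
Total mappings = 5 + 11 = 16.

16


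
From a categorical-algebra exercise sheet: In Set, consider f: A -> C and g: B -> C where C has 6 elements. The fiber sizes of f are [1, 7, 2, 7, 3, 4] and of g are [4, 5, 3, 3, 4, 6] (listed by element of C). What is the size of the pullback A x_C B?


The pullback A x_C B consists of pairs (a, b) with f(a) = g(b).
For each element c in C, the fiber product has |f^-1(c)| * |g^-1(c)| elements.
Summing over C: 1 * 4 + 7 * 5 + 2 * 3 + 7 * 3 + 3 * 4 + 4 * 6
= 4 + 35 + 6 + 21 + 12 + 24 = 102

102


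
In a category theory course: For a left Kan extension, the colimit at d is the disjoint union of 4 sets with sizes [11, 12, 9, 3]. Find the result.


Pointwise, the left Kan extension (Lan_F H)(d) is the colimit, indexed
by the comma category (F downarrow d), of H composed with the
projection (F downarrow d) -> C. Here that colimit is given
as a coproduct (disjoint union) of sets, so its cardinality is the
sum of the sizes of the summands.
Coproduct of sets with sizes: 11 + 12 + 9 + 3
= 35

35


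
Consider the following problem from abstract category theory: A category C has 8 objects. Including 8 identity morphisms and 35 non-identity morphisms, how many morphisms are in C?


Each object has an identity morphism, giving 8 identities.
Adding the 35 non-identity morphisms:
Total = 8 + 35 = 43

43


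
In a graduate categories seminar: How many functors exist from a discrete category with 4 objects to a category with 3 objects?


A functor from a discrete category C to D is determined by
where each object maps. Each of the 4 objects of C can map
to any of the 3 objects of D independently.
Number of functors = 3^4 = 81

81


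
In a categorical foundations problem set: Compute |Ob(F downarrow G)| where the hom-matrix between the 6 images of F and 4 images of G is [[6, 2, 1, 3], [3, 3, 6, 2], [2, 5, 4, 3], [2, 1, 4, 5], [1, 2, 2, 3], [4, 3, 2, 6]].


Objects of (F downarrow G) are triples (a, b, h: F(a)->G(b)).
The count equals the sum of all entries in the hom-matrix.
sum(row 0) = 12
sum(row 1) = 14
sum(row 2) = 14
sum(row 3) = 12
sum(row 4) = 8
sum(row 5) = 15
Grand total = 75

75


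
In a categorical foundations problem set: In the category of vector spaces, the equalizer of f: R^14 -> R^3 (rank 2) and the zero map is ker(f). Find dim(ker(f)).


The equalizer of f and the zero map is ker(f).
By the rank-nullity theorem: dim(ker(f)) = dim(domain) - rank(f).
dim(ker(f)) = 14 - 2 = 12

12


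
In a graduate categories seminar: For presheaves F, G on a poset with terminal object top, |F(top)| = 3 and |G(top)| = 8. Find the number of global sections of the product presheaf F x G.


Global sections of a presheaf on a poset with terminal top satisfy
Gamma(H) ~ H(top). Presheaves admit pointwise products, so
(F x G)(top) = F(top) x G(top) (Cartesian product).
|Gamma(F x G)| = |F(top)| * |G(top)| = 3 * 8 = 24.

24


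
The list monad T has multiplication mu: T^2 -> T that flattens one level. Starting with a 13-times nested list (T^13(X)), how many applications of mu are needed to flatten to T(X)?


Each application of mu: T^2 -> T removes one layer of nesting.
Starting at depth 13 (i.e., T^13(X)), we need to reach T(X).
Number of mu applications = 13 - 1 = 12

12


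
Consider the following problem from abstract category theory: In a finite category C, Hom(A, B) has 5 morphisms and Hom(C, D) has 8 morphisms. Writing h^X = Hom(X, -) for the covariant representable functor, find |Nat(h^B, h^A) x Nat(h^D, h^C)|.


By the Yoneda lemma, Nat(h^B, h^A) is isomorphic to Hom(A, B),
so |Nat(h^B, h^A)| = |Hom(A, B)| and |Nat(h^D, h^C)| = |Hom(C, D)|.
|Hom(A, B)| = 5, |Hom(C, D)| = 8.
|Nat(h^B, h^A) x Nat(h^D, h^C)| = 5 * 8 = 40

40


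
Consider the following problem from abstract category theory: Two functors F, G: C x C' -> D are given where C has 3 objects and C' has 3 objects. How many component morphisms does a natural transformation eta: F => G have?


A natural transformation eta: F => G assigns one component morphism per
object of the domain category.
The domain is the product category C x C', so
|Ob(C x C')| = |Ob(C)| * |Ob(C')| = 3 * 3 = 9.
Therefore eta has 9 component morphisms.

9
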